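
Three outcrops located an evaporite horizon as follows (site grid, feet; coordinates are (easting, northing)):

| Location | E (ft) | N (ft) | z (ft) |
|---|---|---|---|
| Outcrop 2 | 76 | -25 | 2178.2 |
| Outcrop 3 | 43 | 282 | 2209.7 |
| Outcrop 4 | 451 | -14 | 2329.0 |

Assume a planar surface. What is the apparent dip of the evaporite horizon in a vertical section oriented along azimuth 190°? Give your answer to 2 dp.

11.98°

Let the plane be z = a·E + b·N + c.
Outcrop 3−Outcrop 2: −33a + 307b = 31.5;  Outcrop 4−Outcrop 2: 375a + 11b = 150.8.
Solving gives a = 0.39787, b = 0.14537.
Unit vector along 190° is (sin 190°, cos 190°) = (-0.1736, -0.9848).
Slope in that direction = a·(-0.1736) + b·(-0.9848) = −0.21225.
Apparent dip = arctan|0.21225| = 11.98° (true dip is 23.0°, so apparent ≤ true as expected).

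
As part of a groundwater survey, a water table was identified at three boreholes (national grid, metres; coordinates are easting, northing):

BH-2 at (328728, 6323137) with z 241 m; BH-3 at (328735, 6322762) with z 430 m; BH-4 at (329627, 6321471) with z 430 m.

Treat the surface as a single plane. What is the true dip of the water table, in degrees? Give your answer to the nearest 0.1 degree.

42.3°

Let the plane be z = a·easting + b·northing + c.
BH-3−BH-2: 7a − 375b = 189;  BH-4−BH-2: 899a − 1666b = 189.
Solving gives a = −0.74970, b = −0.51799.
Gradient magnitude |∇z| = √(a² + b²) = √(0.56205 + 0.26832) = 0.91124.
True dip = arctan(0.91124) = 42.3°, dipping toward NE (azimuth ≈ 055°).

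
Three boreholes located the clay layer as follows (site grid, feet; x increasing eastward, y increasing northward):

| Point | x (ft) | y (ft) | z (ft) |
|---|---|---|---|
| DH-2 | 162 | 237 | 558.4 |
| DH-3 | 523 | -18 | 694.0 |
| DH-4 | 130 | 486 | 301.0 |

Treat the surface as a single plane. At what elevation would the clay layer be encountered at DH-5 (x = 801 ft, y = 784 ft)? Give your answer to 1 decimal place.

Let the plane be z = a·x + b·y + c.
DH-3−DH-2: 361a − 255b = 135.6;  DH-4−DH-2: −32a + 249b = −257.4.
Solving gives a = −0.38998, b = −1.08385.
Then c = 558.4 − a·162 − b·237 = 878.45.
At (801, 784): z = −312.4 − 849.7 + 878.45 = -283.7 ft.

-283.7 ft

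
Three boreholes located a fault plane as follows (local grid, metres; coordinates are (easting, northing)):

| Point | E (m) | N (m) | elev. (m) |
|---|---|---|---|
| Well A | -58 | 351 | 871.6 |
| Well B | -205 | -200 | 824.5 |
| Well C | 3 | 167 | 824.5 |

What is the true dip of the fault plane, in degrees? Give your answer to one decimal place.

18.1°

Two edge vectors: Well A→Well B = (-147, -551, -47.1), Well A→Well C = (61, -184, -47.1).
Normal n = (Well A→Well B) × (Well A→Well C) = (17285.7, -9796.8, 60659).
So ∂z/∂E = −n_x/n_z = −0.28497 and ∂z/∂N = −n_y/n_z = 0.16151.
Gradient magnitude |∇z| = √(a² + b²) = √(0.08121 + 0.02608) = 0.32755.
True dip = arctan(0.32755) = 18.1°, dipping toward ESE (azimuth ≈ 120°).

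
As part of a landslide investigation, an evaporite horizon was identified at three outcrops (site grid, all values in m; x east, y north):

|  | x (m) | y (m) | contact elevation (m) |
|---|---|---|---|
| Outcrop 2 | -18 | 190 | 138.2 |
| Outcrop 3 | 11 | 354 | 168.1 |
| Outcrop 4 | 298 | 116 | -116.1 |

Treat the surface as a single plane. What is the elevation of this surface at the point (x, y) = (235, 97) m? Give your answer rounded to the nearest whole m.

-76 m

Let the plane be z = a·x + b·y + c.
Outcrop 3−Outcrop 2: 29a + 164b = 29.9;  Outcrop 4−Outcrop 2: 316a − 74b = −254.3.
Solving gives a = −0.73175, b = 0.31171.
Then c = 138.2 − a·-18 − b·190 = 65.80.
At (235, 97): z = −172.0 + 30.2 + 65.80 = -75.9 m.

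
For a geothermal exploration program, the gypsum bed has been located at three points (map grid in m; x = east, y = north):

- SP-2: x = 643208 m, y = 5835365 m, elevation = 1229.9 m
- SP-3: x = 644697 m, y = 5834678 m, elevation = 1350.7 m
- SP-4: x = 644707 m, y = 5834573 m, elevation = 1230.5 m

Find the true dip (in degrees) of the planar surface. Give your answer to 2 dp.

Let the plane be z = a·x + b·y + c.
SP-3−SP-2: 1489a − 687b = 120.8;  SP-4−SP-2: 1499a − 792b = 0.6.
Solving gives a = 0.63731, b = 1.20546.
Gradient magnitude |∇z| = √(a² + b²) = √(0.40616 + 1.45313) = 1.36356.
True dip = arctan(1.36356) = 53.74°, dipping toward SSW (azimuth ≈ 208°).

53.74°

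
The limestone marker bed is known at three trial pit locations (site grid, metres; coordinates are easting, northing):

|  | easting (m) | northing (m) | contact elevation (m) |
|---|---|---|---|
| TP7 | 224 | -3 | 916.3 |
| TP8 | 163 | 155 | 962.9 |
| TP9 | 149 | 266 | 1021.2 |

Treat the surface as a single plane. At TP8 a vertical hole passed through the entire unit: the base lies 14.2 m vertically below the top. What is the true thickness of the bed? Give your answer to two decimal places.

9.59 m

Let the plane be z = a·easting + b·northing + c.
TP8−TP7: −61a + 158b = 46.6;  TP9−TP7: −75a + 269b = 104.9.
Solving gives a = 0.88590, b = 0.63696.
|∇z| = √(a²+b²) = 1.09111, so dip δ = arctan(1.09111) = 47.49°.
True thickness = vertical thickness × cos δ = 14.2 × cos 47.49° = 9.59 m.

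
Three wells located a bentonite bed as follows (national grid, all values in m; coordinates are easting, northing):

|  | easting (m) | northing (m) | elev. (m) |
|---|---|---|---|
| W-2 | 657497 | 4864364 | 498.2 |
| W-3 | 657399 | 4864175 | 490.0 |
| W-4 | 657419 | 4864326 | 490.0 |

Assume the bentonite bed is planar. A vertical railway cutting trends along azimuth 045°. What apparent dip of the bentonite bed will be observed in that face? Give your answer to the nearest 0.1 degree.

3.9°

Two edge vectors: W-2→W-3 = (-98, -189, -8.2), W-2→W-4 = (-78, -38, -8.2).
Normal n = (W-2→W-3) × (W-2→W-4) = (1238.2, -164, -11018).
So ∂z/∂easting = −n_x/n_z = 0.11238 and ∂z/∂northing = −n_y/n_z = −0.01488.
Unit vector along 045° is (sin 45°, cos 45°) = (0.7071, 0.7071).
Slope in that direction = a·(0.7071) + b·(0.7071) = 0.06894.
Apparent dip = arctan|0.06894| = 3.9° (true dip is 6.5°, so apparent ≤ true as expected).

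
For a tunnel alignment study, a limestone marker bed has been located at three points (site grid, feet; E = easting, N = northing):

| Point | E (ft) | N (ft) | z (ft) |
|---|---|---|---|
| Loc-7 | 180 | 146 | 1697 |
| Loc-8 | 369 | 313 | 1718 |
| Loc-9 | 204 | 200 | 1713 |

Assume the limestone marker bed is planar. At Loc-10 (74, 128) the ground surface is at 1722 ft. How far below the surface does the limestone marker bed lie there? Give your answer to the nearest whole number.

6 ft

Let the plane be z = a·E + b·N + c.
Loc-8−Loc-7: 189a + 167b = 21;  Loc-9−Loc-7: 24a + 54b = 16.
Solving gives a = −0.24814, b = 0.40658.
Then c = 1697 − a·180 − b·146 = 1682.30.
At (74, 128): z_contact = −18.4 + 52.0 + 1682.30 = 1716.0 ft.
Depth below ground = 1722 − 1716.0 = 6 ft.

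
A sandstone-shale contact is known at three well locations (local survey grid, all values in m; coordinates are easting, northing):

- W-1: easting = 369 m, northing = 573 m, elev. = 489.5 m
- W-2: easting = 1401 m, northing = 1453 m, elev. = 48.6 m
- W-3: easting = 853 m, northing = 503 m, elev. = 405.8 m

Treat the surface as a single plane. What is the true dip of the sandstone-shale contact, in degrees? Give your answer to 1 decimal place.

18.3°

Let the plane be z = a·easting + b·northing + c.
W-2−W-1: 1032a + 880b = −440.9;  W-3−W-1: 484a − 70b = −83.7.
Solving gives a = −0.20981, b = −0.25497.
Gradient magnitude |∇z| = √(a² + b²) = √(0.04402 + 0.06501) = 0.33020.
True dip = arctan(0.33020) = 18.3°, dipping toward NE (azimuth ≈ 039°).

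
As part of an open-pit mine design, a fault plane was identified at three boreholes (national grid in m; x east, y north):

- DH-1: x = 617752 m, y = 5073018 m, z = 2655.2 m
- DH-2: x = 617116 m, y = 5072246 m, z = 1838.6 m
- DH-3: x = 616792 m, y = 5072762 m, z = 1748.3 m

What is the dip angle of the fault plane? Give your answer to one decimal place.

Let the plane be z = a·x + b·y + c.
DH-2−DH-1: −636a − 772b = −816.6;  DH-3−DH-1: −960a − 256b = −906.9.
Solving gives a = 0.84917, b = 0.35820.
Gradient magnitude |∇z| = √(a² + b²) = √(0.72109 + 0.12831) = 0.92162.
True dip = arctan(0.92162) = 42.7°, dipping toward WSW (azimuth ≈ 247°).

42.7°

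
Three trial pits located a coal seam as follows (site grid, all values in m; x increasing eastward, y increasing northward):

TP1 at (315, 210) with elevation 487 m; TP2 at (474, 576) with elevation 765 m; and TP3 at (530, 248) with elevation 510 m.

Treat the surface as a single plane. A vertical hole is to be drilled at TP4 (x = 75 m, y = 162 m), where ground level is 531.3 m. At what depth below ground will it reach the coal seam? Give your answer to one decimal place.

Let the plane be z = a·x + b·y + c.
TP2−TP1: 159a + 366b = 278;  TP3−TP1: 215a + 38b = 23.
Solving gives a = −0.02954, b = 0.77240.
Then c = 487 − a·315 − b·210 = 334.10.
At (75, 162): z_contact = −2.22 + 125.13 + 334.10 = 457.01 m.
Depth below ground = 531.3 − 457.01 = 74.3 m.

74.3 m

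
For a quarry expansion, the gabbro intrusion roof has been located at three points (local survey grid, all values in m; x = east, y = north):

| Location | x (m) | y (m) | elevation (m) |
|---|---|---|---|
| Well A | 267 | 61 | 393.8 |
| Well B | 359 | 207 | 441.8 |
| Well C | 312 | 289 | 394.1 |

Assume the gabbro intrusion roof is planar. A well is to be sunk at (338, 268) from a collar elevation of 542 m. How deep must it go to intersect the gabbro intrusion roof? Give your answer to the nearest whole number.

125 m

Let the plane be z = a·x + b·y + c.
Well B−Well A: 92a + 146b = 48;  Well C−Well A: 45a + 228b = 0.3.
Solving gives a = 0.75664, b = −0.14802.
Then c = 393.8 − a·267 − b·61 = 200.81.
At (338, 268): z_contact = 255.7 − 39.7 + 200.81 = 416.9 m.
Depth below ground = 542 − 416.9 = 125 m.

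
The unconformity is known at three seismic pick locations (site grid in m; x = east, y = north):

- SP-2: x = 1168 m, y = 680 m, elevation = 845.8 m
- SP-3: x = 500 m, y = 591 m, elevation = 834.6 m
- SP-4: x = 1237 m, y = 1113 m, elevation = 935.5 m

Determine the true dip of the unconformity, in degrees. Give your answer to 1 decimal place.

Two edge vectors: SP-2→SP-3 = (-668, -89, -11.2), SP-2→SP-4 = (69, 433, 89.7).
Normal n = (SP-2→SP-3) × (SP-2→SP-4) = (-3133.7, 59146.8, -283103).
So ∂z/∂x = −n_x/n_z = −0.01107 and ∂z/∂y = −n_y/n_z = 0.20892.
Gradient magnitude |∇z| = √(a² + b²) = √(0.00012 + 0.04365) = 0.20922.
True dip = arctan(0.20922) = 11.8°, dipping toward S (azimuth ≈ 177°).

11.8°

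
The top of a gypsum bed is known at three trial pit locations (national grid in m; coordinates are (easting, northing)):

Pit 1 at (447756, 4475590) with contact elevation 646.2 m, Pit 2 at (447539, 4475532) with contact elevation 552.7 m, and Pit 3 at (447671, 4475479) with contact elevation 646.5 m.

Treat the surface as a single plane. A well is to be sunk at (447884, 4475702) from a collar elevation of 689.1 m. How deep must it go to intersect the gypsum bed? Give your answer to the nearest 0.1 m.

Two edge vectors: Pit 1→Pit 2 = (-217, -58, -93.5), Pit 1→Pit 3 = (-85, -111, 0.3).
Normal n = (Pit 1→Pit 2) × (Pit 1→Pit 3) = (-10395.9, 8012.6, 19157).
So ∂z/∂E = −n_x/n_z = 0.542668476 and ∂z/∂N = −n_y/n_z = −0.418259644.
Intercept c from Pit 1: 646.2 − 242983.07 + 1871958.68 = 1629621.81.
At (447884, 4475702): z_contact = 243052.53 − 1872005.53 + 1629621.81 = 668.82 m.
Depth below ground = 689.1 − 668.82 = 20.3 m.

20.3 m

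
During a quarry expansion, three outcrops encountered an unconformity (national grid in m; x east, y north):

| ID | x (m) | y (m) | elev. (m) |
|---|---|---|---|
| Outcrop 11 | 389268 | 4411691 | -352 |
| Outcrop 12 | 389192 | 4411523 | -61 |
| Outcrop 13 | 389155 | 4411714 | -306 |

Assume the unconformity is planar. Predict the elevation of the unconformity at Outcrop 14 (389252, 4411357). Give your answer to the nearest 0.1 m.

132.6 m

Two edge vectors: Outcrop 11→Outcrop 12 = (-76, -168, 291), Outcrop 11→Outcrop 13 = (-113, 23, 46).
Normal n = (Outcrop 11→Outcrop 12) × (Outcrop 11→Outcrop 13) = (-14421, -29387, -20732).
So ∂z/∂x = −n_x/n_z = −0.695591356 and ∂z/∂y = −n_y/n_z = −1.417470577.
Intercept c from Outcrop 11: -352 + 270771.46 + 6253442.19 = 6523861.64.
At (389252, 4411357): z = −270760.3 − 6252968.8 + 6523861.64 = 132.6 m.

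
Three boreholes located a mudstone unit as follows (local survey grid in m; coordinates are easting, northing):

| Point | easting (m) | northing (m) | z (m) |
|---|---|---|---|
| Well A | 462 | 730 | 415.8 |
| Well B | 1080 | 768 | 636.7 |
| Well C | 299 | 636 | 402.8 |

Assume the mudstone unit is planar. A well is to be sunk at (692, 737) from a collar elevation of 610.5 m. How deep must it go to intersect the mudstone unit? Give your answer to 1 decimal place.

108.6 m

Two edge vectors: Well A→Well B = (618, 38, 220.9), Well A→Well C = (-163, -94, -13).
Normal n = (Well A→Well B) × (Well A→Well C) = (20270.6, -27972.7, -51898).
So ∂z/∂easting = −n_x/n_z = 0.390585 and ∂z/∂northing = −n_y/n_z = −0.538994.
Intercept c from Well A: 415.8 − 180.45 + 393.47 = 628.82.
At (692, 737): z_contact = 270.29 − 397.24 + 628.82 = 501.86 m.
Depth below ground = 610.5 − 501.86 = 108.6 m.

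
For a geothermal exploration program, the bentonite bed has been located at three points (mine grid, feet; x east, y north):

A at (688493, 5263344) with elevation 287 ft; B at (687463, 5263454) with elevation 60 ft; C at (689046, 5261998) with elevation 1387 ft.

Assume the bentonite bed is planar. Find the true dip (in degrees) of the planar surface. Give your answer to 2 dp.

37.69°

Two edge vectors: A→B = (-1030, 110, -227), A→C = (553, -1346, 1100).
Normal n = (A→B) × (A→C) = (-184542, 1007469, 1325550).
So ∂z/∂x = −n_x/n_z = 0.13922 and ∂z/∂y = −n_y/n_z = −0.76004.
Gradient magnitude |∇z| = √(a² + b²) = √(0.01938 + 0.57766) = 0.77268.
True dip = arctan(0.77268) = 37.69°, dipping toward N (azimuth ≈ 350°).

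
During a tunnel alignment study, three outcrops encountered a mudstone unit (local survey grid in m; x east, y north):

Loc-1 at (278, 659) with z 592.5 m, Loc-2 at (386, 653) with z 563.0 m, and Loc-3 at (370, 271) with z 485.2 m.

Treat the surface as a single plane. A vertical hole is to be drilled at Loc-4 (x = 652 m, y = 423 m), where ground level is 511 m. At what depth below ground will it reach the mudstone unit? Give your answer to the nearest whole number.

Two edge vectors: Loc-1→Loc-2 = (108, -6, -29.5), Loc-1→Loc-3 = (92, -388, -107.3).
Normal n = (Loc-1→Loc-2) × (Loc-1→Loc-3) = (-10802.2, 8874.4, -41352).
So ∂z/∂x = −n_x/n_z = −0.26123 and ∂z/∂y = −n_y/n_z = 0.21461.
Intercept c from Loc-1: 592.5 + 72.62 − 141.43 = 523.70.
At (652, 423): z_contact = −170.3 + 90.8 + 523.70 = 444.2 m.
Depth below ground = 511 − 444.2 = 67 m.

67 m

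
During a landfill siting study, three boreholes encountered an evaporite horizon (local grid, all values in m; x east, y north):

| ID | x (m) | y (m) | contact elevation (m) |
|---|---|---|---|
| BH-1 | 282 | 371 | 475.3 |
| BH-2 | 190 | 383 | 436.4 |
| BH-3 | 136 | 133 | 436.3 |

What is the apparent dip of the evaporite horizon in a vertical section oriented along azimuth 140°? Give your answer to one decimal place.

18.4°

Two edge vectors: BH-1→BH-2 = (-92, 12, -38.9), BH-1→BH-3 = (-146, -238, -39).
Normal n = (BH-1→BH-2) × (BH-1→BH-3) = (-9726.2, 2091.4, 23648).
So ∂z/∂x = −n_x/n_z = 0.41129 and ∂z/∂y = −n_y/n_z = −0.08844.
Unit vector along 140° is (sin 140°, cos 140°) = (0.6428, -0.7660).
Slope in that direction = a·(0.6428) + b·(-0.7660) = 0.33212.
Apparent dip = arctan|0.33212| = 18.4° (true dip is 22.8°, so apparent ≤ true as expected).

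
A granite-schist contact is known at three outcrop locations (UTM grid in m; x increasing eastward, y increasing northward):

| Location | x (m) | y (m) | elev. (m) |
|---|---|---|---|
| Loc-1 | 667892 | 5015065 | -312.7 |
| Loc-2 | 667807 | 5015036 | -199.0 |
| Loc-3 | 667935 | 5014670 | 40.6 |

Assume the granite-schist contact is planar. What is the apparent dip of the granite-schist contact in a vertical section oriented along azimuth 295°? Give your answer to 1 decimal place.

25.6°

Let the plane be z = a·x + b·y + c.
Loc-2−Loc-1: −85a − 29b = 113.7;  Loc-3−Loc-1: 43a − 395b = 353.3.
Solving gives a = −0.99551, b = −1.00280.
Unit vector along 295° is (sin 295°, cos 295°) = (-0.9063, 0.4226).
Slope in that direction = a·(-0.9063) + b·(0.4226) = 0.47844.
Apparent dip = arctan|0.47844| = 25.6° (true dip is 54.7°, so apparent ≤ true as expected).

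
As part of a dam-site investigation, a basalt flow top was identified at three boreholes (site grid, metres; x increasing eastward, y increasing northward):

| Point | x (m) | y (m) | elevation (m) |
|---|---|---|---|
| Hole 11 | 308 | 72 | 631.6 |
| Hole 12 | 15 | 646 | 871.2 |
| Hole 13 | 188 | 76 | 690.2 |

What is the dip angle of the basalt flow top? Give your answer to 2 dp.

Two edge vectors: Hole 11→Hole 12 = (-293, 574, 239.6), Hole 11→Hole 13 = (-120, 4, 58.6).
Normal n = (Hole 11→Hole 12) × (Hole 11→Hole 13) = (32678, -11582.2, 67708).
So ∂z/∂x = −n_x/n_z = −0.48263 and ∂z/∂y = −n_y/n_z = 0.17106.
Gradient magnitude |∇z| = √(a² + b²) = √(0.23293 + 0.02926) = 0.51205.
True dip = arctan(0.51205) = 27.11°, dipping toward ESE (azimuth ≈ 110°).

27.11°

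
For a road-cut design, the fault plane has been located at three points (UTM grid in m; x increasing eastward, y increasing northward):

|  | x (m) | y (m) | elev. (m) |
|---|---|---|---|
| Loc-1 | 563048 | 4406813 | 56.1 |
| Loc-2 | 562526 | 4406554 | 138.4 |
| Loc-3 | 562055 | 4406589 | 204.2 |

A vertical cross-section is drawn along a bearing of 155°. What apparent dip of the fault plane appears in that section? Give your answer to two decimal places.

Two edge vectors: Loc-1→Loc-2 = (-522, -259, 82.3), Loc-1→Loc-3 = (-993, -224, 148.1).
Normal n = (Loc-1→Loc-2) × (Loc-1→Loc-3) = (-19922.7, -4415.7, -140259).
So ∂z/∂x = −n_x/n_z = −0.14204 and ∂z/∂y = −n_y/n_z = −0.03148.
Unit vector along 155° is (sin 155°, cos 155°) = (0.4226, -0.9063).
Slope in that direction = a·(0.4226) + b·(-0.9063) = −0.03150.
Apparent dip = arctan|0.03150| = 1.80° (true dip is 8.3°, so apparent ≤ true as expected).

1.80°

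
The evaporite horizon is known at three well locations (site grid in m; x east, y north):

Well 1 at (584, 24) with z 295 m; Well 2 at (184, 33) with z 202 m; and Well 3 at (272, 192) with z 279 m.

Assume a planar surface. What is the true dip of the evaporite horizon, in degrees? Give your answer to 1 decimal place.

23.1°

Let the plane be z = a·x + b·y + c.
Well 2−Well 1: −400a + 9b = −93;  Well 3−Well 1: −312a + 168b = −16.
Solving gives a = 0.24040, b = 0.35122.
Gradient magnitude |∇z| = √(a² + b²) = √(0.05779 + 0.12336) = 0.42562.
True dip = arctan(0.42562) = 23.1°, dipping toward SW (azimuth ≈ 214°).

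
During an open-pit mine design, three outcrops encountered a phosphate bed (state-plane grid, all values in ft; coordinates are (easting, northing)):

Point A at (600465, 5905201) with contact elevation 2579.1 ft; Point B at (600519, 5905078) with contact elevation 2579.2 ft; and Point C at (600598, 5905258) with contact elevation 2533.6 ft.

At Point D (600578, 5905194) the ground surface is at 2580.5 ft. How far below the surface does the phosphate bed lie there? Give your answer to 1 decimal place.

33.0 ft

Let the plane be z = a·E + b·N + c.
Point B−Point A: 54a − 123b = 0.1;  Point C−Point A: 133a + 57b = −45.5.
Solving gives a = −0.287636981, b = −0.127092658.
Then c = 2579.1 − a·600465 − b·5905201 = 925802.73.
At (600578, 5905194): z_contact = −172748.44 − 750506.80 + 925802.73 = 2547.49 ft.
Depth below ground = 2580.5 − 2547.49 = 33.0 ft.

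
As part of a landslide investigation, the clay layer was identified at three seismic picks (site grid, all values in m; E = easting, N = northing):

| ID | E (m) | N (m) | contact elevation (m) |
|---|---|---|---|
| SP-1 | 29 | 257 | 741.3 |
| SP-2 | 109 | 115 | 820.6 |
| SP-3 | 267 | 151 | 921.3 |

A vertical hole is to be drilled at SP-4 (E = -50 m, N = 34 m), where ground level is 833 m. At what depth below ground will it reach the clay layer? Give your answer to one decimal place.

105.8 m

Let the plane be z = a·E + b·N + c.
SP-2−SP-1: 80a − 142b = 79.3;  SP-3−SP-1: 238a − 106b = 180.
Solving gives a = 0.67760, b = −0.17670.
Then c = 741.3 − a·29 − b·257 = 767.06.
At (-50, 34): z_contact = −33.88 − 6.01 + 767.06 = 727.17 m.
Depth below ground = 833 − 727.17 = 105.8 m.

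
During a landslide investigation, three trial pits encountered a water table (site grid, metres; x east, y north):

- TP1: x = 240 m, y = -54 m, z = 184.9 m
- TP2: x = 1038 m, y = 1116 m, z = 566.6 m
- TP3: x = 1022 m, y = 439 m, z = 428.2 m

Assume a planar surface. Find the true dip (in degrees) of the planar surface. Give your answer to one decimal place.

15.2°

Two edge vectors: TP1→TP2 = (798, 1170, 381.7), TP1→TP3 = (782, 493, 243.3).
Normal n = (TP1→TP2) × (TP1→TP3) = (96482.9, 104336, -521526).
So ∂z/∂x = −n_x/n_z = 0.18500 and ∂z/∂y = −n_y/n_z = 0.20006.
Gradient magnitude |∇z| = √(a² + b²) = √(0.03423 + 0.04002) = 0.27249.
True dip = arctan(0.27249) = 15.2°, dipping toward SW (azimuth ≈ 223°).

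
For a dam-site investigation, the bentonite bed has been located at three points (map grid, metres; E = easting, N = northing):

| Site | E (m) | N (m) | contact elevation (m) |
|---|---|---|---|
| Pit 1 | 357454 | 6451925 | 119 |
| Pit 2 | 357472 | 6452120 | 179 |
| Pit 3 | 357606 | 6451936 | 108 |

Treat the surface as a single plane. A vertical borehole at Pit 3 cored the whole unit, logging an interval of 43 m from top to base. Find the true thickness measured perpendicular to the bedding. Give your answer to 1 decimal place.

40.8 m

Two edge vectors: Pit 1→Pit 2 = (18, 195, 60), Pit 1→Pit 3 = (152, 11, -11).
Normal n = (Pit 1→Pit 2) × (Pit 1→Pit 3) = (-2805, 9318, -29442).
So ∂z/∂E = −n_x/n_z = −0.09527 and ∂z/∂N = −n_y/n_z = 0.31649.
|∇z| = √(a²+b²) = 0.33052, so dip δ = arctan(0.33052) = 18.29°.
True thickness = vertical thickness × cos δ = 43 × cos 18.29° = 40.8 m.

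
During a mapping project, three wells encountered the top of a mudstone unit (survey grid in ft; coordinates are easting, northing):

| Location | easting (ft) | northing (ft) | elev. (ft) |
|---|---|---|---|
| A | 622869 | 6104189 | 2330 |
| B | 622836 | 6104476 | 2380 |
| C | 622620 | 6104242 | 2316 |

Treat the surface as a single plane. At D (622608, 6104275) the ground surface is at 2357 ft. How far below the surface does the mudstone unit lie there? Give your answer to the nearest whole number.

36 ft

Two edge vectors: A→B = (-33, 287, 50), A→C = (-249, 53, -14).
Normal n = (A→B) × (A→C) = (-6668, -12912, 69714).
So ∂z/∂easting = −n_x/n_z = 0.09564793 and ∂z/∂northing = −n_y/n_z = 0.18521387.
Intercept c from A: 2330 − 59576.13 − 1130580.49 = −1187826.62.
At (622608, 6104275): z_contact = 59551.2 + 1130596.4 − 1187826.62 = 2321.0 ft.
Depth below ground = 2357 − 2321.0 = 36 ft.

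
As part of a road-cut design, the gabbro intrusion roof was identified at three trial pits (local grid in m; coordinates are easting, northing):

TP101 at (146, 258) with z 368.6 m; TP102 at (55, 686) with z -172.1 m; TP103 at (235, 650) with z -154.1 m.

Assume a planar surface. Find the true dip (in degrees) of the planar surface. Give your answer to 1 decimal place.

Let the plane be z = a·easting + b·northing + c.
TP102−TP101: −91a + 428b = −540.7;  TP103−TP101: 89a + 392b = −522.7.
Solving gives a = −0.15944, b = −1.29722.
Gradient magnitude |∇z| = √(a² + b²) = √(0.02542 + 1.68277) = 1.30698.
True dip = arctan(1.30698) = 52.6°, dipping toward N (azimuth ≈ 007°).

52.6°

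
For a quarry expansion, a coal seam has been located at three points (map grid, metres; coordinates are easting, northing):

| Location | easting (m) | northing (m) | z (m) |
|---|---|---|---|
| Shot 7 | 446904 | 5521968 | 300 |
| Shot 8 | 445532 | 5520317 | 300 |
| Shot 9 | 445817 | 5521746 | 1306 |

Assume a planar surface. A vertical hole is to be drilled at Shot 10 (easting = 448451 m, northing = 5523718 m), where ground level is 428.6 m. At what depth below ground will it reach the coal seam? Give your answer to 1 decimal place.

Two edge vectors: Shot 7→Shot 8 = (-1372, -1651, 0), Shot 7→Shot 9 = (-1087, -222, 1006).
Normal n = (Shot 7→Shot 8) × (Shot 7→Shot 9) = (-1660906, 1380232, -1490053).
So ∂z/∂easting = −n_x/n_z = −1.114662364 and ∂z/∂northing = −n_y/n_z = 0.926297253.
Intercept c from Shot 7: 300 + 498147.07 − 5114983.79 = −4616536.72.
At (448451, 5523718): z_contact = −499871.45 + 5116604.81 − 4616536.72 = 196.64 m.
Depth below ground = 428.6 − 196.64 = 232.0 m.

232.0 m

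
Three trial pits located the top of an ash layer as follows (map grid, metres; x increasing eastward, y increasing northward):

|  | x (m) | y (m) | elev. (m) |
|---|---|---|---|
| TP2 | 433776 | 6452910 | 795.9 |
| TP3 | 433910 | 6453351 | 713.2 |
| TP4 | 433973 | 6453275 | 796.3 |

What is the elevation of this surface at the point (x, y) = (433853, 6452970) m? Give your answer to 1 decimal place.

Let the plane be z = a·x + b·y + c.
TP3−TP2: 134a + 441b = −82.7;  TP4−TP2: 197a + 365b = 0.4.
Solving gives a = 0.799691838, b = −0.430518608.
Then c = 795.9 − a·433776 − b·6452910 = 2432006.61.
At (433853, 6452970): z = 346948.7 − 2778123.7 + 2432006.61 = 831.6 m.

831.6 m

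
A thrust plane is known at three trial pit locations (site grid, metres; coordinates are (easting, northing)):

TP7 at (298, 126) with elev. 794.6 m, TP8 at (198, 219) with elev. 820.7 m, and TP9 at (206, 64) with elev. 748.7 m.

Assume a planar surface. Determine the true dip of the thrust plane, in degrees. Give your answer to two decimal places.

Two edge vectors: TP7→TP8 = (-100, 93, 26.1), TP7→TP9 = (-92, -62, -45.9).
Normal n = (TP7→TP8) × (TP7→TP9) = (-2650.5, -6991.2, 14756).
So ∂z/∂E = −n_x/n_z = 0.17962 and ∂z/∂N = −n_y/n_z = 0.47379.
Gradient magnitude |∇z| = √(a² + b²) = √(0.03226 + 0.22447) = 0.50669.
True dip = arctan(0.50669) = 26.87°, dipping toward SSW (azimuth ≈ 201°).

26.87°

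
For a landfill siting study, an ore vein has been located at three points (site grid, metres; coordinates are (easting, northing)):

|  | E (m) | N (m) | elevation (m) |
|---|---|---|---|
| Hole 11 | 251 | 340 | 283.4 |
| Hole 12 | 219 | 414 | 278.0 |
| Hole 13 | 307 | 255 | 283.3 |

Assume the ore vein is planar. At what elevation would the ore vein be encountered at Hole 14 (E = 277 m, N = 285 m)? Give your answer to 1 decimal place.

Let the plane be z = a·E + b·N + c.
Hole 12−Hole 11: −32a + 74b = −5.4;  Hole 13−Hole 11: 56a − 85b = −0.1.
Solving gives a = −0.32753, b = −0.21461.
Then c = 283.4 − a·251 − b·340 = 438.58.
At (277, 285): z = −90.7 − 61.2 + 438.58 = 286.7 m.

286.7 m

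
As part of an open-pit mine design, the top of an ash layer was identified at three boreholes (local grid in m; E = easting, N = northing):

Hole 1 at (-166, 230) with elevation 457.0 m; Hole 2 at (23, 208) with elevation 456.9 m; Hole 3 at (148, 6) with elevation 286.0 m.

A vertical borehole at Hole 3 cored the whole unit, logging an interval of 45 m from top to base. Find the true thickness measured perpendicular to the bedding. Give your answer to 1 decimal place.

Two edge vectors: Hole 1→Hole 2 = (189, -22, -0.1), Hole 1→Hole 3 = (314, -224, -171).
Normal n = (Hole 1→Hole 2) × (Hole 1→Hole 3) = (3739.6, 32287.6, -35428).
So ∂z/∂E = −n_x/n_z = 0.10555 and ∂z/∂N = −n_y/n_z = 0.91136.
|∇z| = √(a²+b²) = 0.91745, so dip δ = arctan(0.91745) = 42.53°.
True thickness = vertical thickness × cos δ = 45 × cos 42.53° = 33.2 m.

33.2 m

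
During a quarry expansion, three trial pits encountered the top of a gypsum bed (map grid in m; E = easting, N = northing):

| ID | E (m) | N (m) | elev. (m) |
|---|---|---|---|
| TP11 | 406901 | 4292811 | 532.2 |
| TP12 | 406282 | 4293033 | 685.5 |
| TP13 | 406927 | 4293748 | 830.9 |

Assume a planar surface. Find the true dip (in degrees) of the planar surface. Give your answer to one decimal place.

19.2°

Let the plane be z = a·E + b·N + c.
TP12−TP11: −619a + 222b = 153.3;  TP13−TP11: 26a + 937b = 298.7.
Solving gives a = −0.13201, b = 0.32245.
Gradient magnitude |∇z| = √(a² + b²) = √(0.01743 + 0.10397) = 0.34842.
True dip = arctan(0.34842) = 19.2°, dipping toward SSE (azimuth ≈ 158°).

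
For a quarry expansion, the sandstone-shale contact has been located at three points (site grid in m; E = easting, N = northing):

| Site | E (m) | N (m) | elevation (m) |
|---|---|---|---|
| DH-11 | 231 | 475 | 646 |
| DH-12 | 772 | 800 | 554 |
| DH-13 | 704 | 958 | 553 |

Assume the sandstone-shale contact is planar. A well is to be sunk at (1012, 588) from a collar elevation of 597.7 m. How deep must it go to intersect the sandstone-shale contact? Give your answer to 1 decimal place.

Let the plane be z = a·E + b·N + c.
DH-12−DH-11: 541a + 325b = −92;  DH-13−DH-11: 473a + 483b = −93.
Solving gives a = −0.132099, b = −0.063182.
Then c = 646 − a·231 − b·475 = 706.53.
At (1012, 588): z_contact = −133.68 − 37.15 + 706.53 = 535.69 m.
Depth below ground = 597.7 − 535.69 = 62.0 m.

62.0 m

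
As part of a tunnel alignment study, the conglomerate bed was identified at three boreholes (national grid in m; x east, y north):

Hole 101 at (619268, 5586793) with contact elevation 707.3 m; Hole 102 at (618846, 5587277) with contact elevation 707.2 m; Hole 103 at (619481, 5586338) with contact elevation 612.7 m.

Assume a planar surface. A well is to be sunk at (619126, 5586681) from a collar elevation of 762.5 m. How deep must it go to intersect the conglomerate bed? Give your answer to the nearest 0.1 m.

Two edge vectors: Hole 101→Hole 102 = (-422, 484, -0.1), Hole 101→Hole 103 = (213, -455, -94.6).
Normal n = (Hole 101→Hole 102) × (Hole 101→Hole 103) = (-45831.9, -39942.5, 88918).
So ∂z/∂x = −n_x/n_z = 0.515440068 and ∂z/∂y = −n_y/n_z = 0.449206010.
Intercept c from Hole 101: 707.3 − 319195.54 − 2509620.99 = −2828109.23.
At (619126, 5586681): z_contact = 319122.35 + 2509570.68 − 2828109.23 = 583.80 m.
Depth below ground = 762.5 − 583.80 = 178.7 m.

178.7 m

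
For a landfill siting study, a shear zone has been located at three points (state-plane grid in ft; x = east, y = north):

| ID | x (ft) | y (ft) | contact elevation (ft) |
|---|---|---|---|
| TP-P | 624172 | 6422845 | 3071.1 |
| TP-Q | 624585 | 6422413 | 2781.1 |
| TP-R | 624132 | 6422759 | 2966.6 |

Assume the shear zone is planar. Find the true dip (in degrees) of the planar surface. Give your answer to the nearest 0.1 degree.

Let the plane be z = a·x + b·y + c.
TP-Q−TP-P: 413a − 432b = −290;  TP-R−TP-P: −40a − 86b = −104.5.
Solving gives a = 0.38267, b = 1.03713.
Gradient magnitude |∇z| = √(a² + b²) = √(0.14643 + 1.07564) = 1.10548.
True dip = arctan(1.10548) = 47.9°, dipping toward SSW (azimuth ≈ 200°).

47.9°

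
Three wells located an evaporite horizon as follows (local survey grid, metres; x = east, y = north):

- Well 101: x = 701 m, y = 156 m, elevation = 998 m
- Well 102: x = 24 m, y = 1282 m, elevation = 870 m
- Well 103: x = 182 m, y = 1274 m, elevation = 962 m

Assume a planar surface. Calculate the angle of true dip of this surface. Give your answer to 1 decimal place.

32.7°

Let the plane be z = a·x + b·y + c.
Well 102−Well 101: −677a + 1126b = −128;  Well 103−Well 101: −519a + 1118b = −36.
Solving gives a = 0.59462, b = 0.24384.
Gradient magnitude |∇z| = √(a² + b²) = √(0.35358 + 0.05946) = 0.64268.
True dip = arctan(0.64268) = 32.7°, dipping toward WSW (azimuth ≈ 248°).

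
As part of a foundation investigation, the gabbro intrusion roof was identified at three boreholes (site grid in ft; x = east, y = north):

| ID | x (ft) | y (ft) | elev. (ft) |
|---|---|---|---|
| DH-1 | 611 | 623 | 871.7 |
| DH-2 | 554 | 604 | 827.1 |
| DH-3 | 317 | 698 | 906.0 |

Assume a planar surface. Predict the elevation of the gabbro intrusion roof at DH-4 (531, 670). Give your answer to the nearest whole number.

Two edge vectors: DH-1→DH-2 = (-57, -19, -44.6), DH-1→DH-3 = (-294, 75, 34.3).
Normal n = (DH-1→DH-2) × (DH-1→DH-3) = (2693.3, 15067.5, -9861).
So ∂z/∂x = −n_x/n_z = 0.27313 and ∂z/∂y = −n_y/n_z = 1.52799.
Intercept c from DH-1: 871.7 − 166.88 − 951.94 = −247.12.
At (531, 670): z = 145.0 + 1023.8 − 247.12 = 921.7 ft.

922 ft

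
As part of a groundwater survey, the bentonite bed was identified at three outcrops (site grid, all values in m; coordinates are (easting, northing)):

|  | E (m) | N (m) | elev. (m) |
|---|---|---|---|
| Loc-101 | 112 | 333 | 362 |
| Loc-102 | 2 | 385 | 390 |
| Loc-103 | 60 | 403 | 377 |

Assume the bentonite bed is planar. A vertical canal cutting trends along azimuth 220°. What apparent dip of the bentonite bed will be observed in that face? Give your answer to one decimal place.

Let the plane be z = a·E + b·N + c.
Loc-102−Loc-101: −110a + 52b = 28;  Loc-103−Loc-101: −52a + 70b = 15.
Solving gives a = −0.23619, b = 0.03883.
Unit vector along 220° is (sin 220°, cos 220°) = (-0.6428, -0.7660).
Slope in that direction = a·(-0.6428) + b·(-0.7660) = 0.12207.
Apparent dip = arctan|0.12207| = 7.0° (true dip is 13.5°, so apparent ≤ true as expected).

7.0°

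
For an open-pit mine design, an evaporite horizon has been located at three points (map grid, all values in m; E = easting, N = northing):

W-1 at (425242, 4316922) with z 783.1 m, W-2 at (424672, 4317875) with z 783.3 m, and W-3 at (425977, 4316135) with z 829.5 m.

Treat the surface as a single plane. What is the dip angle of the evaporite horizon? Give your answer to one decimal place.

11.6°

Two edge vectors: W-1→W-2 = (-570, 953, 0.2), W-1→W-3 = (735, -787, 46.4).
Normal n = (W-1→W-2) × (W-1→W-3) = (44376.6, 26595, -251865).
So ∂z/∂E = −n_x/n_z = 0.17619 and ∂z/∂N = −n_y/n_z = 0.10559.
Gradient magnitude |∇z| = √(a² + b²) = √(0.03104 + 0.01115) = 0.20541.
True dip = arctan(0.20541) = 11.6°, dipping toward WSW (azimuth ≈ 239°).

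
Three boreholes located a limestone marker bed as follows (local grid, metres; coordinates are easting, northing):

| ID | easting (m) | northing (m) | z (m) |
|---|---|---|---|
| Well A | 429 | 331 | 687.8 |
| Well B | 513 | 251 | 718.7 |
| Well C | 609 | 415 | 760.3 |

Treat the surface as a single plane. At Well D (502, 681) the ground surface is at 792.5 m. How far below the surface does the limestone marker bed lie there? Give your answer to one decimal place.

Two edge vectors: Well A→Well B = (84, -80, 30.9), Well A→Well C = (180, 84, 72.5).
Normal n = (Well A→Well B) × (Well A→Well C) = (-8395.6, -528, 21456).
So ∂z/∂easting = −n_x/n_z = 0.39129 and ∂z/∂northing = −n_y/n_z = 0.02461.
Intercept c from Well A: 687.8 − 167.87 − 8.15 = 511.79.
At (502, 681): z_contact = 196.43 + 16.76 + 511.79 = 724.98 m.
Depth below ground = 792.5 − 724.98 = 67.5 m.

67.5 m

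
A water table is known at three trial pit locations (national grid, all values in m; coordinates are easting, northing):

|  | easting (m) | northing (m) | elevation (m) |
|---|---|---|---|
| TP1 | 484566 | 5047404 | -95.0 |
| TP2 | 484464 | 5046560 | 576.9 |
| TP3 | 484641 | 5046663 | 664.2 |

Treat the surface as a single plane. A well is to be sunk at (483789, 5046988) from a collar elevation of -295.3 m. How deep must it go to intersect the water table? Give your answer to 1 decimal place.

216.2 m

Two edge vectors: TP1→TP2 = (-102, -844, 671.9), TP1→TP3 = (75, -741, 759.2).
Normal n = (TP1→TP2) × (TP1→TP3) = (-142886.9, 127830.9, 138882).
So ∂z/∂easting = −n_x/n_z = 1.028836710 and ∂z/∂northing = −n_y/n_z = −0.920428133.
Intercept c from TP1: -95 − 498539.29 + 4645772.64 = 4147138.35.
At (483789, 5046988): z_contact = 497739.88 − 4645389.74 + 4147138.35 = -511.51 m.
Depth below ground = -295.3 − (-511.51) = 216.2 m.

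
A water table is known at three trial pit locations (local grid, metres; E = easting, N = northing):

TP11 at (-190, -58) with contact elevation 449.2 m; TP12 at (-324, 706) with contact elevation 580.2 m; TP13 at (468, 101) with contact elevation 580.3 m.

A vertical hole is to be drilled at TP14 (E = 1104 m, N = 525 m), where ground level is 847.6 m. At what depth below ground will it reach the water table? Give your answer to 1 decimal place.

Two edge vectors: TP11→TP12 = (-134, 764, 131), TP11→TP13 = (658, 159, 131.1).
Normal n = (TP11→TP12) × (TP11→TP13) = (79331.4, 103765.4, -524018).
So ∂z/∂E = −n_x/n_z = 0.151391 and ∂z/∂N = −n_y/n_z = 0.198019.
Intercept c from TP11: 449.2 + 28.76 + 11.49 = 489.45.
At (1104, 525): z_contact = 167.14 + 103.96 + 489.45 = 760.54 m.
Depth below ground = 847.6 − 760.54 = 87.1 m.

87.1 m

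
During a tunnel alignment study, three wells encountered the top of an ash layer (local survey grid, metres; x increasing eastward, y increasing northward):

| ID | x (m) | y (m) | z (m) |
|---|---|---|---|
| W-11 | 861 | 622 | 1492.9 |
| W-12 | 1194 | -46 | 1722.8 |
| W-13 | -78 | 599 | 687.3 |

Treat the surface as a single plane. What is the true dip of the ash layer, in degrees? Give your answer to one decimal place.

Two edge vectors: W-11→W-12 = (333, -668, 229.9), W-11→W-13 = (-939, -23, -805.6).
Normal n = (W-11→W-12) × (W-11→W-13) = (543428.5, 52388.7, -634911).
So ∂z/∂x = −n_x/n_z = 0.85591 and ∂z/∂y = −n_y/n_z = 0.08251.
Gradient magnitude |∇z| = √(a² + b²) = √(0.73259 + 0.00681) = 0.85988.
True dip = arctan(0.85988) = 40.7°, dipping toward W (azimuth ≈ 264°).

40.7°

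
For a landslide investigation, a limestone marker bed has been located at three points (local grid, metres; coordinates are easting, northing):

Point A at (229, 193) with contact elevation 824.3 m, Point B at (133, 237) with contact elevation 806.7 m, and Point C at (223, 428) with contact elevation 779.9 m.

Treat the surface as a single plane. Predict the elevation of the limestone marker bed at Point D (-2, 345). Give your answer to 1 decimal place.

773.4 m

Two edge vectors: Point A→Point B = (-96, 44, -17.6), Point A→Point C = (-6, 235, -44.4).
Normal n = (Point A→Point B) × (Point A→Point C) = (2182.4, -4156.8, -22296).
So ∂z/∂easting = −n_x/n_z = 0.09788 and ∂z/∂northing = −n_y/n_z = −0.18644.
Intercept c from Point A: 824.3 − 22.42 + 35.98 = 837.87.
At (-2, 345): z = −0.2 − 64.3 + 837.87 = 773.4 m.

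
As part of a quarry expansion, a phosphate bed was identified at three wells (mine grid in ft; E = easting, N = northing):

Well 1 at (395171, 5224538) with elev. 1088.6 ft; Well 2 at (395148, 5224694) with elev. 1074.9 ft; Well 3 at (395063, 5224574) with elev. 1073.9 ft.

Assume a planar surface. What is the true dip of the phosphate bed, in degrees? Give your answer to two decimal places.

7.58°

Let the plane be z = a·E + b·N + c.
Well 2−Well 1: −23a + 156b = −13.7;  Well 3−Well 1: −108a + 36b = −14.7.
Solving gives a = 0.11236, b = −0.07125.
Gradient magnitude |∇z| = √(a² + b²) = √(0.01262 + 0.00508) = 0.13305.
True dip = arctan(0.13305) = 7.58°, dipping toward WNW (azimuth ≈ 302°).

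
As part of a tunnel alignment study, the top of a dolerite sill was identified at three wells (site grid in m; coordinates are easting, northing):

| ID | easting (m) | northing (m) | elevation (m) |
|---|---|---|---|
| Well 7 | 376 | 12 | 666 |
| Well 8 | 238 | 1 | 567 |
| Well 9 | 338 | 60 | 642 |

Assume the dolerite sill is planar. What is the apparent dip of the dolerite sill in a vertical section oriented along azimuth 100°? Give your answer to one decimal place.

Two edge vectors: Well 7→Well 8 = (-138, -11, -99), Well 7→Well 9 = (-38, 48, -24).
Normal n = (Well 7→Well 8) × (Well 7→Well 9) = (5016, 450, -7042).
So ∂z/∂easting = −n_x/n_z = 0.71230 and ∂z/∂northing = −n_y/n_z = 0.06390.
Unit vector along 100° is (sin 100°, cos 100°) = (0.9848, -0.1736).
Slope in that direction = a·(0.9848) + b·(-0.1736) = 0.69038.
Apparent dip = arctan|0.69038| = 34.6° (true dip is 35.6°, so apparent ≤ true as expected).

34.6°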